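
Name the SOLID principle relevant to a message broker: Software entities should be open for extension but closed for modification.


This describes the Open/Closed Principle (OCP)

Open/Closed Principle (OCP)


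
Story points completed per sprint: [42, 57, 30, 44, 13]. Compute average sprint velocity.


Formula: Avg velocity = Total points / Number of sprints
Points: [42, 57, 30, 44, 13]
Sum = 42 + 57 + 30 + 44 + 13 = 186
Avg velocity = 186 / 5 = 37.2 points/sprint

37.2 points/sprint


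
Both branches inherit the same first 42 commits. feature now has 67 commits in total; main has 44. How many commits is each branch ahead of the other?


Common ancestor: commit #42
feature commits after divergence: 67 - 42 = 25
main commits after divergence: 44 - 42 = 2
feature is 25 commits ahead of main
main is 2 commits ahead of feature

feature ahead: 25, main ahead: 2


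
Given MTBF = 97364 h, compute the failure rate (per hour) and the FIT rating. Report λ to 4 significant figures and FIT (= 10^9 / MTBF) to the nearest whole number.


Formula: λ = 1 / MTBF; FIT = λ × 1e9 = 1e9 / MTBF
λ = 1 / 97364 ≈ 1.027e-05 failures/hour
FIT = 1e9 / 97364 ≈ 10271 failures per 1e9 hours (nearest whole number)

λ = 1.027e-05 /h, FIT = 10271


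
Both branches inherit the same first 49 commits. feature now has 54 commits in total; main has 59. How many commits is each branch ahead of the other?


Common ancestor: commit #49
feature commits after divergence: 54 - 49 = 5
main commits after divergence: 59 - 49 = 10
feature is 5 commits ahead of main
main is 10 commits ahead of feature

feature ahead: 5, main ahead: 10


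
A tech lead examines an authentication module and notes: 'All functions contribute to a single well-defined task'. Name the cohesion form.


Reasoning: Best: single purpose
Type: Functional cohesion

Functional cohesion


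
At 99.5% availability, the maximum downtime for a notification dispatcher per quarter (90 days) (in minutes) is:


Formula: allowed downtime = period * (100 - SLA) / 100
Period (quarter (90 days)) = 129600 minutes
Unavailability fraction = (100 - 99.5) / 100
Allowed downtime = 129600 * (100 - 99.5) / 100
Allowed downtime = 648.0 minutes

648.0 minutes


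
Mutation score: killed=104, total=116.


Mutation score = killed / total * 100
Mutation score = 104 / 116 * 100
Mutation score = 89.66%

89.66%


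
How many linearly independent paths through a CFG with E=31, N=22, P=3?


Formula: V(G) = E - N + 2P
V(G) = 31 - 22 + 2*3
V(G) = 9 + 6
V(G) = 15

15


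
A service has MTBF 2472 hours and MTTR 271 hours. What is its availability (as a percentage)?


Availability = MTBF / (MTBF + MTTR)
Availability = 2472 / (2472 + 271)
Availability = 2472 / 2743
Availability = 90.1203%

90.1203%


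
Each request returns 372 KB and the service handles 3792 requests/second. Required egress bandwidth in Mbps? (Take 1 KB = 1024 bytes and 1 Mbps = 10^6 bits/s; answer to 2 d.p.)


Formula: Mbps = payload_bytes * RPS * 8 / 1e6
Payload per request = 372 KB = 372 * 1024 = 380928 bytes
Total bytes/sec = 380928 * 3792 = 1444478976
Total bits/sec = 1444478976 * 8 = 11555831808
Mbps = 11555831808 / 1e6 = 11555.83

11555.83 Mbps


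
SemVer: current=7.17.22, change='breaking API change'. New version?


Current: 7.17.22
Change category: 'breaking API change' → major bump
SemVer rule: major bump → increment MAJOR, reset MINOR and PATCH to 0
New: 8.0.0

8.0.0


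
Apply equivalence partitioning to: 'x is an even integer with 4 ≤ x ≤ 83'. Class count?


Constraint: even integers in [4, 83]
Class 1: x < 4 — out-of-range invalid
Class 2: x in [4,83] but odd — wrong type invalid
Class 3: x in [4,83] and even — valid
Class 4: x > 83 — out-of-range invalid
Total equivalence classes: 4

4 equivalence classes


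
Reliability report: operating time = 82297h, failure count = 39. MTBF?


Formula: MTBF = Total operating time / Number of failures
MTBF = 82297 / 39
MTBF = 2110.18 hours

2110.18 hours


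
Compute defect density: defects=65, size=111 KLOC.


Defect density = defects / KLOC
Defect density = 65 / 111
Defect density = 0.586 defects/KLOC

0.586 defects/KLOC


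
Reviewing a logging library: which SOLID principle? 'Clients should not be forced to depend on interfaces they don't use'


This describes the Interface Segregation Principle (ISP)

Interface Segregation Principle (ISP)


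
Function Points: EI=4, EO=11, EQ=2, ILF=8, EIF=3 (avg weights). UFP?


UFP = EI*4 + EO*5 + EQ*4 + ILF*10 + EIF*7
UFP = 4*4 + 11*5 + 2*4 + 8*10 + 3*7
UFP = 16 + 55 + 8 + 80 + 21
UFP = 180

180


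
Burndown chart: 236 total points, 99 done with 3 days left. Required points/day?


Formula: Required rate = Remaining points / Days left
Remaining = 236 - 99 = 137 points
Required rate = 137 / 3 = 45.67 points/day

45.67 points/day


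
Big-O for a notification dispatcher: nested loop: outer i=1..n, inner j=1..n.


Reasoning: n iterations times n iterations
Complexity: O(n^2)

O(n^2)


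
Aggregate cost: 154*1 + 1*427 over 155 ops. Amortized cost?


Formula: Amortized cost = Total cost / Operations
Total cost = (154 * 1) + (1 * 427)
Total cost = 154 + 427 = 581
Amortized = 581 / 155 = 3.7484

3.7484


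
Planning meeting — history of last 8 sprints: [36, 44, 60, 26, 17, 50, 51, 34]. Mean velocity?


Formula: Avg velocity = Total points / Number of sprints
Points: [36, 44, 60, 26, 17, 50, 51, 34]
Sum = 36 + 44 + 60 + 26 + 17 + 50 + 51 + 34 = 318
Avg velocity = 318 / 8 = 39.75 points/sprint

39.75 points/sprint


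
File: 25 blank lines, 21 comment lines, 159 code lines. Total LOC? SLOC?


Total LOC = blank + comment + code
Total LOC = 25 + 21 + 159 = 205
SLOC (source only) = code = 159

Total LOC: 205, SLOC: 159


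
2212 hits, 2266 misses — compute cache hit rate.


Formula: hit rate = hits / (hits + misses) * 100
hit rate = 2212 / (2212 + 2266) * 100
hit rate = 2212 / 4478 * 100
hit rate = 49.4%

49.4%


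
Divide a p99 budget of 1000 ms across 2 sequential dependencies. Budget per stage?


Formula: per_stage = total_budget / stages
per_stage = 1000 / 2
per_stage = 500.0 ms

500.0 ms


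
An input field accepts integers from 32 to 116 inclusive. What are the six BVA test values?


Range: [32, 116]
Boundaries: just below min, min, min+1, max-1, max, just above max
Values: [31, 32, 33, 115, 116, 117]

[31, 32, 33, 115, 116, 117]


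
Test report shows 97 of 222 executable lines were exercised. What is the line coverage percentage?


Coverage = covered / total * 100
Coverage = 97 / 222 * 100
Coverage = 43.69%

43.69%


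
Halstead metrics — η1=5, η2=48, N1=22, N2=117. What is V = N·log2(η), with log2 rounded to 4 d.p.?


Formula: V = N * log2(η), where N = N1 + N2 and η = η1 + η2
η = 5 + 48 = 53
N = 22 + 117 = 139
log2(53) ≈ 5.7279
V = 139 * 5.7279 = 796.18

796.18


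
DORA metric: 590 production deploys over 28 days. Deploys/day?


Formula: deployments per day = releases / days
= 590 / 28
= 21.071 deploys/day
(equivalently, 147.5 deploys/week)

21.071 deploys/day


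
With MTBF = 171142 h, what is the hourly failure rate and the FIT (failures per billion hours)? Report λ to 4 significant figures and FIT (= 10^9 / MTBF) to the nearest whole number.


Formula: λ = 1 / MTBF; FIT = λ × 1e9 = 1e9 / MTBF
λ = 1 / 171142 ≈ 5.843e-06 failures/hour
FIT = 1e9 / 171142 ≈ 5843 failures per 1e9 hours (nearest whole number)

λ = 5.843e-06 /h, FIT = 5843


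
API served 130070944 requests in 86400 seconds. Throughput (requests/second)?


Formula: throughput = requests / seconds
throughput = 130070944 / 86400
throughput = 1505.45 requests/second

1505.45 requests/second


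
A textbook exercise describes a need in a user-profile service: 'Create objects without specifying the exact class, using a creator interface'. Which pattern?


This matches the Factory Method pattern

Factory Method


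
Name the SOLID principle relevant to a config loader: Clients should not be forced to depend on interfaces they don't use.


This describes the Interface Segregation Principle (ISP)

Interface Segregation Principle (ISP)


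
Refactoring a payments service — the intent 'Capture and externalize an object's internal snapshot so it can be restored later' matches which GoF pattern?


This matches the Memento pattern

Memento


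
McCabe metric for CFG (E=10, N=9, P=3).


Formula: V(G) = E - N + 2P
V(G) = 10 - 9 + 2*3
V(G) = 1 + 6
V(G) = 7

7


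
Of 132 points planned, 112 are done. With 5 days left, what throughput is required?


Formula: Required rate = Remaining points / Days left
Remaining = 132 - 112 = 20 points
Required rate = 20 / 5 = 4.0 points/day

4.0 points/day


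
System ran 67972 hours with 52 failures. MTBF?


Formula: MTBF = Total operating time / Number of failures
MTBF = 67972 / 52
MTBF = 1307.15 hours

1307.15 hours


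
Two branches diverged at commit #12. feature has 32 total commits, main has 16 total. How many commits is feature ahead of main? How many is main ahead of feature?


Common ancestor: commit #12
feature commits after divergence: 32 - 12 = 20
main commits after divergence: 16 - 12 = 4
feature is 20 commits ahead of main
main is 4 commits ahead of feature

feature ahead: 20, main ahead: 4


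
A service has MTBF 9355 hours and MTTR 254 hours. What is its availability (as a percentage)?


Availability = MTBF / (MTBF + MTTR)
Availability = 9355 / (9355 + 254)
Availability = 9355 / 9609
Availability = 97.3566%

97.3566%


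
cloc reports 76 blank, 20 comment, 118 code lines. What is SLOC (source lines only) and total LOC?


Total LOC = blank + comment + code
Total LOC = 76 + 20 + 118 = 214
SLOC (source only) = code = 118

Total LOC: 214, SLOC: 118


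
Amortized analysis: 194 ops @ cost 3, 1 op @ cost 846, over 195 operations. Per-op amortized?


Formula: Amortized cost = Total cost / Operations
Total cost = (194 * 3) + (1 * 846)
Total cost = 582 + 846 = 1428
Amortized = 1428 / 195 = 7.3231

7.3231


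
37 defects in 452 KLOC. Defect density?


Defect density = defects / KLOC
Defect density = 37 / 452
Defect density = 0.082 defects/KLOC

0.082 defects/KLOC


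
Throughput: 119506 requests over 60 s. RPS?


Formula: throughput = requests / seconds
throughput = 119506 / 60
throughput = 1991.77 requests/second

1991.77 requests/second


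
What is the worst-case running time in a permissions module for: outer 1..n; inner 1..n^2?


Reasoning: n times n^2
Complexity: O(n^3)

O(n^3)


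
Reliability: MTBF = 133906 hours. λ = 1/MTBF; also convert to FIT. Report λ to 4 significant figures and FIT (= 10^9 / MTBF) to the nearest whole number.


Formula: λ = 1 / MTBF; FIT = λ × 1e9 = 1e9 / MTBF
λ = 1 / 133906 ≈ 7.468e-06 failures/hour
FIT = 1e9 / 133906 ≈ 7468 failures per 1e9 hours (nearest whole number)

λ = 7.468e-06 /h, FIT = 7468


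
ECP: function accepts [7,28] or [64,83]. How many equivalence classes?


Valid ranges: [7,28] and [64,83]
Class 1: x < 7 — invalid
Class 2: 7 ≤ x ≤ 28 — valid
Class 3: 28 < x < 64 — invalid (gap between ranges)
Class 4: 64 ≤ x ≤ 83 — valid
Class 5: x > 83 — invalid
Total equivalence classes: 5

5 equivalence classes


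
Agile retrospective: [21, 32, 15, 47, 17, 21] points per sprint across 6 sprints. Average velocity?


Formula: Avg velocity = Total points / Number of sprints
Points: [21, 32, 15, 47, 17, 21]
Sum = 21 + 32 + 15 + 47 + 17 + 21 = 153
Avg velocity = 153 / 6 = 25.5 points/sprint

25.5 points/sprint


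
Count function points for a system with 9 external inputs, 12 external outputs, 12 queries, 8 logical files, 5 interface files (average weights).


UFP = EI*4 + EO*5 + EQ*4 + ILF*10 + EIF*7
UFP = 9*4 + 12*5 + 12*4 + 8*10 + 5*7
UFP = 36 + 60 + 48 + 80 + 35
UFP = 259

259


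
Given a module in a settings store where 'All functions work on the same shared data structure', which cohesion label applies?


Reasoning: Functions share data
Type: Communicational cohesion

Communicational cohesion


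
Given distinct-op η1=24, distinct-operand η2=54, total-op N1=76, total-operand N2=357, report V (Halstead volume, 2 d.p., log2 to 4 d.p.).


Formula: V = N * log2(η), where N = N1 + N2 and η = η1 + η2
η = 24 + 54 = 78
N = 76 + 357 = 433
log2(78) ≈ 6.2854
V = 433 * 6.2854 = 2721.58

2721.58


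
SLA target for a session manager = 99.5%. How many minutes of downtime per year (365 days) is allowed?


Formula: allowed downtime = period * (100 - SLA) / 100
Period (year (365 days)) = 525600 minutes
Unavailability fraction = (100 - 99.5) / 100
Allowed downtime = 525600 * (100 - 99.5) / 100
Allowed downtime = 2628.0 minutes

2628.0 minutes


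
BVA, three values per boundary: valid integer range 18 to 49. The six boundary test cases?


Range: [18, 49]
Boundaries: just below min, min, min+1, max-1, max, just above max
Values: [17, 18, 19, 48, 49, 50]

[17, 18, 19, 48, 49, 50]


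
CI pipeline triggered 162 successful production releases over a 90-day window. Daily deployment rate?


Formula: deployments per day = releases / days
= 162 / 90
= 1.8 deploys/day
(equivalently, 12.6 deploys/week)

1.8 deploys/day


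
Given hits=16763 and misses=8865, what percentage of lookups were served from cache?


Formula: hit rate = hits / (hits + misses) * 100
hit rate = 16763 / (16763 + 8865) * 100
hit rate = 16763 / 25628 * 100
hit rate = 65.41%

65.41%


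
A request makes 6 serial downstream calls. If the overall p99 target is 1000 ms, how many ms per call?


Formula: per_stage = total_budget / stages
per_stage = 1000 / 6
per_stage = 166.67 ms

166.67 ms


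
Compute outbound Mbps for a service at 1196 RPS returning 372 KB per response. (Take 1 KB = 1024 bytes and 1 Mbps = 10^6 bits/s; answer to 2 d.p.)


Formula: Mbps = payload_bytes * RPS * 8 / 1e6
Payload per request = 372 KB = 372 * 1024 = 380928 bytes
Total bytes/sec = 380928 * 1196 = 455589888
Total bits/sec = 455589888 * 8 = 3644719104
Mbps = 3644719104 / 1e6 = 3644.72

3644.72 Mbps


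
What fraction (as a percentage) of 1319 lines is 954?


Coverage = covered / total * 100
Coverage = 954 / 1319 * 100
Coverage = 72.33%

72.33%


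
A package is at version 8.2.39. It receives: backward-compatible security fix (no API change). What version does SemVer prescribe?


Current: 8.2.39
Change category: 'backward-compatible security fix (no API change)' → patch bump
SemVer rule: patch bump → increment PATCH (MAJOR and MINOR unchanged)
New: 8.2.40

8.2.40


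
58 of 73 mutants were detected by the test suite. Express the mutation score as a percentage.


Mutation score = killed / total * 100
Mutation score = 58 / 73 * 100
Mutation score = 79.45%

79.45%


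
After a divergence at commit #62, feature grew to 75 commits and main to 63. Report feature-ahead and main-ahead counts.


Common ancestor: commit #62
feature commits after divergence: 75 - 62 = 13
main commits after divergence: 63 - 62 = 1
feature is 13 commits ahead of main
main is 1 commits ahead of feature

feature ahead: 13, main ahead: 1


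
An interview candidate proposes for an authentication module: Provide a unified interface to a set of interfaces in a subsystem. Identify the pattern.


This matches the Facade pattern

Facade


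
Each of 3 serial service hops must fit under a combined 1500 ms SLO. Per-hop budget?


Formula: per_stage = total_budget / stages
per_stage = 1500 / 3
per_stage = 500.0 ms

500.0 ms


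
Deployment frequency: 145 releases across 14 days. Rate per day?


Formula: deployments per day = releases / days
= 145 / 14
= 10.357 deploys/day
(equivalently, 72.5 deploys/week)

10.357 deploys/day


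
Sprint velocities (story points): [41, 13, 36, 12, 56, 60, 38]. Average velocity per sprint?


Formula: Avg velocity = Total points / Number of sprints
Points: [41, 13, 36, 12, 56, 60, 38]
Sum = 41 + 13 + 36 + 12 + 56 + 60 + 38 = 256
Avg velocity = 256 / 7 = 36.57 points/sprint

36.57 points/sprint


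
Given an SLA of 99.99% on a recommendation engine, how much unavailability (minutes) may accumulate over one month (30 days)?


Formula: allowed downtime = period * (100 - SLA) / 100
Period (month (30 days)) = 43200 minutes
Unavailability fraction = (100 - 99.99) / 100
Allowed downtime = 43200 * (100 - 99.99) / 100
Allowed downtime = 4.32 minutes

4.32 minutes


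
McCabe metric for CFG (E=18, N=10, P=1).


Formula: V(G) = E - N + 2P
V(G) = 18 - 10 + 2*1
V(G) = 8 + 2
V(G) = 10

10


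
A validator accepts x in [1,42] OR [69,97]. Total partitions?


Valid ranges: [1,42] and [69,97]
Class 1: x < 1 — invalid
Class 2: 1 ≤ x ≤ 42 — valid
Class 3: 42 < x < 69 — invalid (gap between ranges)
Class 4: 69 ≤ x ≤ 97 — valid
Class 5: x > 97 — invalid
Total equivalence classes: 5

5 equivalence classes


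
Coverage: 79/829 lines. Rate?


Coverage = covered / total * 100
Coverage = 79 / 829 * 100
Coverage = 9.53%

9.53%


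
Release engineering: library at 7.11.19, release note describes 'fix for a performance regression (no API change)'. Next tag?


Current: 7.11.19
Change category: 'fix for a performance regression (no API change)' → patch bump
SemVer rule: patch bump → increment PATCH (MAJOR and MINOR unchanged)
New: 7.11.20

7.11.20


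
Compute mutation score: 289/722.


Mutation score = killed / total * 100
Mutation score = 289 / 722 * 100
Mutation score = 40.03%

40.03%


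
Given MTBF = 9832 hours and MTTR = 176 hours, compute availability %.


Availability = MTBF / (MTBF + MTTR)
Availability = 9832 / (9832 + 176)
Availability = 9832 / 10008
Availability = 98.2414%

98.2414%


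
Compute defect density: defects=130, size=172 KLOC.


Defect density = defects / KLOC
Defect density = 130 / 172
Defect density = 0.756 defects/KLOC

0.756 defects/KLOC


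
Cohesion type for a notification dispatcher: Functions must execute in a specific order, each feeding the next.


Reasoning: Output of one is input to next
Type: Sequential cohesion

Sequential cohesion


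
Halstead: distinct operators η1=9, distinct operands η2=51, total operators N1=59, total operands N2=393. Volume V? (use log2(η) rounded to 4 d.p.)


Formula: V = N * log2(η), where N = N1 + N2 and η = η1 + η2
η = 9 + 51 = 60
N = 59 + 393 = 452
log2(60) ≈ 5.9069
V = 452 * 5.9069 = 2669.92

2669.92


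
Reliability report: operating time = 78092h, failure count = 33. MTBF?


Formula: MTBF = Total operating time / Number of failures
MTBF = 78092 / 33
MTBF = 2366.42 hours

2366.42 hours


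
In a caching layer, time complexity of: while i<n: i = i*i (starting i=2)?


Reasoning: squaring drives double-exponential growth; iterations ~ log log n
Complexity: O(log log n)

O(log log n)


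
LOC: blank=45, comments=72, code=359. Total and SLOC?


Total LOC = blank + comment + code
Total LOC = 45 + 72 + 359 = 476
SLOC (source only) = code = 359

Total LOC: 476, SLOC: 359


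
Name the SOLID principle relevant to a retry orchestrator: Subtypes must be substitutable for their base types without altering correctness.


This describes the Liskov Substitution Principle (LSP)

Liskov Substitution Principle (LSP)


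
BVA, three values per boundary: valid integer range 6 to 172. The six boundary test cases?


Range: [6, 172]
Boundaries: just below min, min, min+1, max-1, max, just above max
Values: [5, 6, 7, 171, 172, 173]

[5, 6, 7, 171, 172, 173]


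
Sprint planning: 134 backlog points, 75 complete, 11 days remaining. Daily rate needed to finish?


Formula: Required rate = Remaining points / Days left
Remaining = 134 - 75 = 59 points
Required rate = 59 / 11 = 5.36 points/day

5.36 points/day


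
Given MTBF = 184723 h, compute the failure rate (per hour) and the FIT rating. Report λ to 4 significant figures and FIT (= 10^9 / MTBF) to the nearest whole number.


Formula: λ = 1 / MTBF; FIT = λ × 1e9 = 1e9 / MTBF
λ = 1 / 184723 ≈ 5.414e-06 failures/hour
FIT = 1e9 / 184723 ≈ 5414 failures per 1e9 hours (nearest whole number)

λ = 5.414e-06 /h, FIT = 5414


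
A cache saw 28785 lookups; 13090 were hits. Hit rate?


Formula: hit rate = hits / (hits + misses) * 100
hit rate = 13090 / (13090 + 15695) * 100
hit rate = 13090 / 28785 * 100
hit rate = 45.48%

45.48%


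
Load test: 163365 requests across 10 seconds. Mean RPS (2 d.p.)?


Formula: throughput = requests / seconds
throughput = 163365 / 10
throughput = 16336.5 requests/second

16336.5 requests/second


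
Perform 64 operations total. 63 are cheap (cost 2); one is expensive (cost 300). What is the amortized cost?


Formula: Amortized cost = Total cost / Operations
Total cost = (63 * 2) + (1 * 300)
Total cost = 126 + 300 = 426
Amortized = 426 / 64 = 6.6563

6.6563


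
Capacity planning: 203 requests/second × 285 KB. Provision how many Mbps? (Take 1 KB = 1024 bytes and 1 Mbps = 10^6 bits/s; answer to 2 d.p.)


Formula: Mbps = payload_bytes * RPS * 8 / 1e6
Payload per request = 285 KB = 285 * 1024 = 291840 bytes
Total bytes/sec = 291840 * 203 = 59243520
Total bits/sec = 59243520 * 8 = 473948160
Mbps = 473948160 / 1e6 = 473.95

473.95 Mbps


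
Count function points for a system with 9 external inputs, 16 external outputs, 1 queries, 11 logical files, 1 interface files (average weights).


UFP = EI*4 + EO*5 + EQ*4 + ILF*10 + EIF*7
UFP = 9*4 + 16*5 + 1*4 + 11*10 + 1*7
UFP = 36 + 80 + 4 + 110 + 7
UFP = 237

237


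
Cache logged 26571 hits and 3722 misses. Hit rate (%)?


Formula: hit rate = hits / (hits + misses) * 100
hit rate = 26571 / (26571 + 3722) * 100
hit rate = 26571 / 30293 * 100
hit rate = 87.71%

87.71%


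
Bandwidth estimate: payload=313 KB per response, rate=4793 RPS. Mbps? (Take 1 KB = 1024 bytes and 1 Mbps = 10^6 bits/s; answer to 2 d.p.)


Formula: Mbps = payload_bytes * RPS * 8 / 1e6
Payload per request = 313 KB = 313 * 1024 = 320512 bytes
Total bytes/sec = 320512 * 4793 = 1536214016
Total bits/sec = 1536214016 * 8 = 12289712128
Mbps = 12289712128 / 1e6 = 12289.71

12289.71 Mbps


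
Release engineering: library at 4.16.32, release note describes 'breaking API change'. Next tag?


Current: 4.16.32
Change category: 'breaking API change' → major bump
SemVer rule: major bump → increment MAJOR, reset MINOR and PATCH to 0
New: 5.0.0

5.0.0


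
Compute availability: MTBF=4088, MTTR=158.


Availability = MTBF / (MTBF + MTTR)
Availability = 4088 / (4088 + 158)
Availability = 4088 / 4246
Availability = 96.2789%

96.2789%


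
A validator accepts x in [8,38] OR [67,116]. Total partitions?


Valid ranges: [8,38] and [67,116]
Class 1: x < 8 — invalid
Class 2: 8 ≤ x ≤ 38 — valid
Class 3: 38 < x < 67 — invalid (gap between ranges)
Class 4: 67 ≤ x ≤ 116 — valid
Class 5: x > 116 — invalid
Total equivalence classes: 5

5 equivalence classes


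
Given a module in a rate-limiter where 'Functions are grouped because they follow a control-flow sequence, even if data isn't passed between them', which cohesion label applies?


Reasoning: Grouped by order of execution within a routine, not by data flow
Type: Procedural cohesion

Procedural cohesion


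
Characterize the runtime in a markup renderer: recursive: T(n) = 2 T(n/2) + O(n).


Reasoning: master theorem case 2 (merge-sort recurrence)
Complexity: O(n log n)

O(n log n)


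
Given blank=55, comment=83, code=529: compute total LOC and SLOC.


Total LOC = blank + comment + code
Total LOC = 55 + 83 + 529 = 667
SLOC (source only) = code = 529

Total LOC: 667, SLOC: 529


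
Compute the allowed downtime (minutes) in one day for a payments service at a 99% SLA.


Formula: allowed downtime = period * (100 - SLA) / 100
Period (day) = 1440 minutes
Unavailability fraction = (100 - 99.0) / 100
Allowed downtime = 1440 * (100 - 99.0) / 100
Allowed downtime = 14.4 minutes

14.4 minutes


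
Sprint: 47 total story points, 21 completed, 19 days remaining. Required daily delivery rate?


Formula: Required rate = Remaining points / Days left
Remaining = 47 - 21 = 26 points
Required rate = 26 / 19 = 1.37 points/day

1.37 points/day


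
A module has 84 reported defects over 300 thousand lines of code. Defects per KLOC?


Defect density = defects / KLOC
Defect density = 84 / 300
Defect density = 0.28 defects/KLOC

0.28 defects/KLOC


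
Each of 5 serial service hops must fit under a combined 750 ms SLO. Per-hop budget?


Formula: per_stage = total_budget / stages
per_stage = 750 / 5
per_stage = 150.0 ms

150.0 ms


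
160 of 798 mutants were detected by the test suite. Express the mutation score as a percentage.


Mutation score = killed / total * 100
Mutation score = 160 / 798 * 100
Mutation score = 20.05%

20.05%


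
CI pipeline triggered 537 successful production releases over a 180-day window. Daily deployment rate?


Formula: deployments per day = releases / days
= 537 / 180
= 2.983 deploys/day
(equivalently, 20.88 deploys/week)

2.983 deploys/day


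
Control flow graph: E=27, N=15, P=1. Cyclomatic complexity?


Formula: V(G) = E - N + 2P
V(G) = 27 - 15 + 2*1
V(G) = 12 + 2
V(G) = 14

14


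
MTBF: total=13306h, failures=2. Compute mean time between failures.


Formula: MTBF = Total operating time / Number of failures
MTBF = 13306 / 2
MTBF = 6653.0 hours

6653.0 hours


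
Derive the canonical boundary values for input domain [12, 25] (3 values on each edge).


Range: [12, 25]
Boundaries: just below min, min, min+1, max-1, max, just above max
Values: [11, 12, 13, 24, 25, 26]

[11, 12, 13, 24, 25, 26]


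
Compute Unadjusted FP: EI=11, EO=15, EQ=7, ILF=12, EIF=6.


UFP = EI*4 + EO*5 + EQ*4 + ILF*10 + EIF*7
UFP = 11*4 + 15*5 + 7*4 + 12*10 + 6*7
UFP = 44 + 75 + 28 + 120 + 42
UFP = 309

309


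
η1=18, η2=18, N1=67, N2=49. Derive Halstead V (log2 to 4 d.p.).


Formula: V = N * log2(η), where N = N1 + N2 and η = η1 + η2
η = 18 + 18 = 36
N = 67 + 49 = 116
log2(36) ≈ 5.1699
V = 116 * 5.1699 = 599.71

599.71


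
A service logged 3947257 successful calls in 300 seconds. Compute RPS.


Formula: throughput = requests / seconds
throughput = 3947257 / 300
throughput = 13157.52 requests/second

13157.52 requests/second


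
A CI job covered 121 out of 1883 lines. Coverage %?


Coverage = covered / total * 100
Coverage = 121 / 1883 * 100
Coverage = 6.43%

6.43%


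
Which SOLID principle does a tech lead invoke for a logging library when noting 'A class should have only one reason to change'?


This describes the Single Responsibility Principle (SRP)

Single Responsibility Principle (SRP)


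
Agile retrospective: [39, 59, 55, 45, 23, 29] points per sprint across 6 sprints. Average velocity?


Formula: Avg velocity = Total points / Number of sprints
Points: [39, 59, 55, 45, 23, 29]
Sum = 39 + 59 + 55 + 45 + 23 + 29 = 250
Avg velocity = 250 / 6 = 41.67 points/sprint

41.67 points/sprint


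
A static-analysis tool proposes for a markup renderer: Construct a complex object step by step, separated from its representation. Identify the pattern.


This matches the Builder pattern

Builder


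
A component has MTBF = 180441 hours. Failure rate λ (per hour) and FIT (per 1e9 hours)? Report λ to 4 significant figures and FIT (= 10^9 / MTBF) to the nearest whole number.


Formula: λ = 1 / MTBF; FIT = λ × 1e9 = 1e9 / MTBF
λ = 1 / 180441 ≈ 5.542e-06 failures/hour
FIT = 1e9 / 180441 ≈ 5542 failures per 1e9 hours (nearest whole number)

λ = 5.542e-06 /h, FIT = 5542


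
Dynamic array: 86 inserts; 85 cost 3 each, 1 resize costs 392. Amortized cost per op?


Formula: Amortized cost = Total cost / Operations
Total cost = (85 * 3) + (1 * 392)
Total cost = 255 + 392 = 647
Amortized = 647 / 86 = 7.5233

7.5233


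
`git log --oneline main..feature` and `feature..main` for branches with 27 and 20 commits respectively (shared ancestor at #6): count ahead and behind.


Common ancestor: commit #6
feature commits after divergence: 27 - 6 = 21
main commits after divergence: 20 - 6 = 14
feature is 21 commits ahead of main
main is 14 commits ahead of feature

feature ahead: 21, main ahead: 14


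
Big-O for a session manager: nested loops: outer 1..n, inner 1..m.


Reasoning: product of independent bounds
Complexity: O(n*m)

O(n*m)


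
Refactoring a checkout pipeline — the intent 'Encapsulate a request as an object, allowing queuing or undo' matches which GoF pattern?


This matches the Command pattern

Command


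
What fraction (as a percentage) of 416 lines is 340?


Coverage = covered / total * 100
Coverage = 340 / 416 * 100
Coverage = 81.73%

81.73%


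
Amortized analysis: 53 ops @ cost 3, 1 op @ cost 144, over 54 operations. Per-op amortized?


Formula: Amortized cost = Total cost / Operations
Total cost = (53 * 3) + (1 * 144)
Total cost = 159 + 144 = 303
Amortized = 303 / 54 = 5.6111

5.6111


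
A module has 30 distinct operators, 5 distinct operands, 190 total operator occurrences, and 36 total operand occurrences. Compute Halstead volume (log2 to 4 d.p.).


Formula: V = N * log2(η), where N = N1 + N2 and η = η1 + η2
η = 30 + 5 = 35
N = 190 + 36 = 226
log2(35) ≈ 5.1293
V = 226 * 5.1293 = 1159.22

1159.22


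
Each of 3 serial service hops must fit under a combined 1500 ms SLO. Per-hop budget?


Formula: per_stage = total_budget / stages
per_stage = 1500 / 3
per_stage = 500.0 ms

500.0 ms


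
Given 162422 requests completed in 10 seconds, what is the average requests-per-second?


Formula: throughput = requests / seconds
throughput = 162422 / 10
throughput = 16242.2 requests/second

16242.2 requests/second


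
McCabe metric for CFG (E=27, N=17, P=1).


Formula: V(G) = E - N + 2P
V(G) = 27 - 17 + 2*1
V(G) = 10 + 2
V(G) = 12

12


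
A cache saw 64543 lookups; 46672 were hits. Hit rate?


Formula: hit rate = hits / (hits + misses) * 100
hit rate = 46672 / (46672 + 17871) * 100
hit rate = 46672 / 64543 * 100
hit rate = 72.31%

72.31%


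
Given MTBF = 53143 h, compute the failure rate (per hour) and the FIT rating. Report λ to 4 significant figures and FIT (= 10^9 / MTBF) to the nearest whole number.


Formula: λ = 1 / MTBF; FIT = λ × 1e9 = 1e9 / MTBF
λ = 1 / 53143 ≈ 1.882e-05 failures/hour
FIT = 1e9 / 53143 ≈ 18817 failures per 1e9 hours (nearest whole number)

λ = 1.882e-05 /h, FIT = 18817


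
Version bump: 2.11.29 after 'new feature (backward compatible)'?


Current: 2.11.29
Change category: 'new feature (backward compatible)' → minor bump
SemVer rule: minor bump → increment MINOR, reset PATCH to 0 (MAJOR unchanged)
New: 2.12.0

2.12.0


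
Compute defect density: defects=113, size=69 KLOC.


Defect density = defects / KLOC
Defect density = 113 / 69
Defect density = 1.638 defects/KLOC

1.638 defects/KLOC


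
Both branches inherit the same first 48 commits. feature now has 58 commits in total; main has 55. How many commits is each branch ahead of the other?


Common ancestor: commit #48
feature commits after divergence: 58 - 48 = 10
main commits after divergence: 55 - 48 = 7
feature is 10 commits ahead of main
main is 7 commits ahead of feature

feature ahead: 10, main ahead: 7


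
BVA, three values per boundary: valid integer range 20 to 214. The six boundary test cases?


Range: [20, 214]
Boundaries: just below min, min, min+1, max-1, max, just above max
Values: [19, 20, 21, 213, 214, 215]

[19, 20, 21, 213, 214, 215]


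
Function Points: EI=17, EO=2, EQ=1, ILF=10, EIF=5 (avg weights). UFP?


UFP = EI*4 + EO*5 + EQ*4 + ILF*10 + EIF*7
UFP = 17*4 + 2*5 + 1*4 + 10*10 + 5*7
UFP = 68 + 10 + 4 + 100 + 35
UFP = 217

217


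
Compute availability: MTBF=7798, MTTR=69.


Availability = MTBF / (MTBF + MTTR)
Availability = 7798 / (7798 + 69)
Availability = 7798 / 7867
Availability = 99.1229%

99.1229%


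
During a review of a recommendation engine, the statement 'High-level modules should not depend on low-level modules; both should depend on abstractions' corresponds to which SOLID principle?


This describes the Dependency Inversion Principle (DIP)

Dependency Inversion Principle (DIP)


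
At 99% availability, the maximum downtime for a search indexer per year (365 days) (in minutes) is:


Formula: allowed downtime = period * (100 - SLA) / 100
Period (year (365 days)) = 525600 minutes
Unavailability fraction = (100 - 99.0) / 100
Allowed downtime = 525600 * (100 - 99.0) / 100
Allowed downtime = 5256.0 minutes

5256.0 minutes


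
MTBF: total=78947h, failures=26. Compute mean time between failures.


Formula: MTBF = Total operating time / Number of failures
MTBF = 78947 / 26
MTBF = 3036.42 hours

3036.42 hours


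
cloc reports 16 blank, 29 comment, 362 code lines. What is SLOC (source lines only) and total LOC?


Total LOC = blank + comment + code
Total LOC = 16 + 29 + 362 = 407
SLOC (source only) = code = 362

Total LOC: 407, SLOC: 362


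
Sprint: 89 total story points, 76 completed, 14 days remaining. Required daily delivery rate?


Formula: Required rate = Remaining points / Days left
Remaining = 89 - 76 = 13 points
Required rate = 13 / 14 = 0.93 points/day

0.93 points/day


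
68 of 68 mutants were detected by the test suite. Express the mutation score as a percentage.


Mutation score = killed / total * 100
Mutation score = 68 / 68 * 100
Mutation score = 100.0%

100.0%


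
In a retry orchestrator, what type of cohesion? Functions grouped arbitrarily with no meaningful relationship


Reasoning: Worst: random grouping
Type: Coincidental cohesion

Coincidental cohesion


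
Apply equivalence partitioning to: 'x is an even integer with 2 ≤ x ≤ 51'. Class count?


Constraint: even integers in [2, 51]
Class 1: x < 2 — out-of-range invalid
Class 2: x in [2,51] but odd — wrong type invalid
Class 3: x in [2,51] and even — valid
Class 4: x > 51 — out-of-range invalid
Total equivalence classes: 4

4 equivalence classes


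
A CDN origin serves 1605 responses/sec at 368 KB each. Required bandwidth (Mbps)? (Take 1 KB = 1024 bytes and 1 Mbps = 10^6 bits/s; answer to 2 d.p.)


Formula: Mbps = payload_bytes * RPS * 8 / 1e6
Payload per request = 368 KB = 368 * 1024 = 376832 bytes
Total bytes/sec = 376832 * 1605 = 604815360
Total bits/sec = 604815360 * 8 = 4838522880
Mbps = 4838522880 / 1e6 = 4838.52

4838.52 Mbps


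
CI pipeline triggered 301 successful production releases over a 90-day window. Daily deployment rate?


Formula: deployments per day = releases / days
= 301 / 90
= 3.344 deploys/day
(equivalently, 23.41 deploys/week)

3.344 deploys/day


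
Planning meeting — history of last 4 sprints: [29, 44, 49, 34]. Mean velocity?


Formula: Avg velocity = Total points / Number of sprints
Points: [29, 44, 49, 34]
Sum = 29 + 44 + 49 + 34 = 156
Avg velocity = 156 / 4 = 39.0 points/sprint

39.0 points/sprint


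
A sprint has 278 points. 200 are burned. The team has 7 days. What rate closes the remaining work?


Formula: Required rate = Remaining points / Days left
Remaining = 278 - 200 = 78 points
Required rate = 78 / 7 = 11.14 points/day

11.14 points/day


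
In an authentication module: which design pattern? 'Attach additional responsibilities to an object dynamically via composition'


This matches the Decorator pattern

Decorator


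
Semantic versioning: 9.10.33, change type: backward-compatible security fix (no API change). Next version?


Current: 9.10.33
Change category: 'backward-compatible security fix (no API change)' → patch bump
SemVer rule: patch bump → increment PATCH (MAJOR and MINOR unchanged)
New: 9.10.34

9.10.34


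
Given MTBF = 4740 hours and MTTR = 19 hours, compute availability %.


Availability = MTBF / (MTBF + MTTR)
Availability = 4740 / (4740 + 19)
Availability = 4740 / 4759
Availability = 99.6008%

99.6008%


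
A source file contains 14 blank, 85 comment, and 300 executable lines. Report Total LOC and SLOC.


Total LOC = blank + comment + code
Total LOC = 14 + 85 + 300 = 399
SLOC (source only) = code = 300

Total LOC: 399, SLOC: 300


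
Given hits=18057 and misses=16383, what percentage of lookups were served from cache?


Formula: hit rate = hits / (hits + misses) * 100
hit rate = 18057 / (18057 + 16383) * 100
hit rate = 18057 / 34440 * 100
hit rate = 52.43%

52.43%


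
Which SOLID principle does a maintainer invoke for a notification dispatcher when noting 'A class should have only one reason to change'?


This describes the Single Responsibility Principle (SRP)

Single Responsibility Principle (SRP)


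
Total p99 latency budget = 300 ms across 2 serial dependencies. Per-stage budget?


Formula: per_stage = total_budget / stages
per_stage = 300 / 2
per_stage = 150.0 ms

150.0 ms


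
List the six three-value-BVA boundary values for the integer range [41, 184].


Range: [41, 184]
Boundaries: just below min, min, min+1, max-1, max, just above max
Values: [40, 41, 42, 183, 184, 185]

[40, 41, 42, 183, 184, 185]


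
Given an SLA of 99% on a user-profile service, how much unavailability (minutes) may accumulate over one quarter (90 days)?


Formula: allowed downtime = period * (100 - SLA) / 100
Period (quarter (90 days)) = 129600 minutes
Unavailability fraction = (100 - 99.0) / 100
Allowed downtime = 129600 * (100 - 99.0) / 100
Allowed downtime = 1296.0 minutes

1296.0 minutes


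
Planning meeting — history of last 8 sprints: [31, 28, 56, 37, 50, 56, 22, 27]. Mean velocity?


Formula: Avg velocity = Total points / Number of sprints
Points: [31, 28, 56, 37, 50, 56, 22, 27]
Sum = 31 + 28 + 56 + 37 + 50 + 56 + 22 + 27 = 307
Avg velocity = 307 / 8 = 38.38 points/sprint

38.38 points/sprint


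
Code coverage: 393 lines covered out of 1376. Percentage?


Coverage = covered / total * 100
Coverage = 393 / 1376 * 100
Coverage = 28.56%

28.56%


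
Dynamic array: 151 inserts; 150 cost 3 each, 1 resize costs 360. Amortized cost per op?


Formula: Amortized cost = Total cost / Operations
Total cost = (150 * 3) + (1 * 360)
Total cost = 450 + 360 = 810
Amortized = 810 / 151 = 5.3642

5.3642


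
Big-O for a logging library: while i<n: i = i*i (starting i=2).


Reasoning: squaring drives double-exponential growth; iterations ~ log log n
Complexity: O(log log n)

O(log log n)


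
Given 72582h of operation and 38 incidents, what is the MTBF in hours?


Formula: MTBF = Total operating time / Number of failures
MTBF = 72582 / 38
MTBF = 1910.05 hours

1910.05 hours


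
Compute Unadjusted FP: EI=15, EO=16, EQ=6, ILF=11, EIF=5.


UFP = EI*4 + EO*5 + EQ*4 + ILF*10 + EIF*7
UFP = 15*4 + 16*5 + 6*4 + 11*10 + 5*7
UFP = 60 + 80 + 24 + 110 + 35
UFP = 309

309


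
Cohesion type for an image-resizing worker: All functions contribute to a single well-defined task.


Reasoning: Best: single purpose
Type: Functional cohesion

Functional cohesion


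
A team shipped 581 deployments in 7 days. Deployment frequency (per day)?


Formula: deployments per day = releases / days
= 581 / 7
= 83.0 deploys/day
(equivalently, 581.0 deploys/week)

83.0 deploys/day


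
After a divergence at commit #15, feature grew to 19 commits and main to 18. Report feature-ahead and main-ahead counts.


Common ancestor: commit #15
feature commits after divergence: 19 - 15 = 4
main commits after divergence: 18 - 15 = 3
feature is 4 commits ahead of main
main is 3 commits ahead of feature

feature ahead: 4, main ahead: 3


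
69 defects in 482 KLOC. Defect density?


Defect density = defects / KLOC
Defect density = 69 / 482
Defect density = 0.143 defects/KLOC

0.143 defects/KLOC


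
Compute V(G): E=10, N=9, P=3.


Formula: V(G) = E - N + 2P
V(G) = 10 - 9 + 2*3
V(G) = 1 + 6
V(G) = 7

7
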